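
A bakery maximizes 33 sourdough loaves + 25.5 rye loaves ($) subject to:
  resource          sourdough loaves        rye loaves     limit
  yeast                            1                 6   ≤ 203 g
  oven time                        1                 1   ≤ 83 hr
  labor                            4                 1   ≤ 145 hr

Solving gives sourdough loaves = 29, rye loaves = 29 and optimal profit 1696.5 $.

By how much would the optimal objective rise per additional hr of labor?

Binding: yeast and labor. Non-binding: oven time (25 unused).
By complementary slackness, y = 0 for the non-binding constraint.
The binding rows give the dual system: 1·y_yeast + 4·y_labor = 33 and 6·y_yeast + 1·y_labor = 25.5.
→ y_yeast = 3 and y_labor = 7.5.
Shadow price of labor = 7.5.

7.5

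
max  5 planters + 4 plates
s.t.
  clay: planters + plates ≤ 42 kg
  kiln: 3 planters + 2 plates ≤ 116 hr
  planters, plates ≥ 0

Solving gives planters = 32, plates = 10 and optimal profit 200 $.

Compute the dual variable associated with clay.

2

At the optimum: clay uses 42 of 42 (binding); kiln uses 116 of 116 (binding).
Dual feasibility on the basic columns requires 1·y_clay + 3·y_kiln = 5, 1·y_clay + 2·y_kiln = 4.
Solving: y_clay = 2, y_kiln = 1.
Shadow price of clay = 2.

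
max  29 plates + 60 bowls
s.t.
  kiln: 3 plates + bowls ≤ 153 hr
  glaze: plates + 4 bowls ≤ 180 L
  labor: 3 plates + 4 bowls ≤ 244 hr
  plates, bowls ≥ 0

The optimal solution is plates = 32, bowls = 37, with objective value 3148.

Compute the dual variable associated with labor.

7

At the optimum: kiln uses 133 of 153 (slack = 20); glaze uses 180 of 180 (binding); labor uses 244 of 244 (binding).
By complementary slackness, y = 0 for the non-binding constraint.
From A_Bᵀ y = c: 1·y_glaze + 3·y_labor = 29; 4·y_glaze + 4·y_labor = 60.
→ y_glaze = 8 and y_labor = 7.
Shadow price of labor = 7.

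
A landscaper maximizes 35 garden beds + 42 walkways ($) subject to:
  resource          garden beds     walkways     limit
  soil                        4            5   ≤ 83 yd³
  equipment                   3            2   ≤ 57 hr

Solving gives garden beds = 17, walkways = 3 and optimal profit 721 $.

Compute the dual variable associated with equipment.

1

Check each constraint at x*: soil 83/83 (tight); equipment 57/57 (tight).
From A_Bᵀ y = c: 4·y_soil + 3·y_equipment = 35; 5·y_soil + 2·y_equipment = 42.
Solving: y_soil = 8, y_equipment = 1.
Shadow price of equipment = 1.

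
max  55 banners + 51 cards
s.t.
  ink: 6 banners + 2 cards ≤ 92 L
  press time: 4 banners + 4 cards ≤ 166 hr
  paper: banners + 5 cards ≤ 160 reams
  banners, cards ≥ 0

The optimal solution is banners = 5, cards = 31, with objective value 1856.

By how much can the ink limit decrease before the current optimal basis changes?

28

Binding constraints: ink, paper. The basis is B = [[6,2],[1,5]] with det 28.
Per unit decrease in ink, x* moves by d = (-0.1786, 0.0357).
The basis stays optimal until banners reaches 0; allowable decrease = 28 L.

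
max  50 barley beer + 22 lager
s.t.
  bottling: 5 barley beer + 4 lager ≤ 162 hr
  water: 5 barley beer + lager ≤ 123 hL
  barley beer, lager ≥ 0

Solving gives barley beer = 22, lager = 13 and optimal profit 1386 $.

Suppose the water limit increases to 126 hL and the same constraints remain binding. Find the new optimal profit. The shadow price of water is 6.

Δb = 3, so new z* = 1386 + (6)·(3) = 1386 + 18 = 1404.

1404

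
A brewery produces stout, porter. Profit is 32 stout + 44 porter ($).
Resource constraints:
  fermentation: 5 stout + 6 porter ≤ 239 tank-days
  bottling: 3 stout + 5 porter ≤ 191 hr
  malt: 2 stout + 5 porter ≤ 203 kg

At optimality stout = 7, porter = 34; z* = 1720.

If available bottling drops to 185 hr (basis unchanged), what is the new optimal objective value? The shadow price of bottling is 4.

1696

Δb = -6, so new z* = 1720 + (4)·(-6) = 1720 − 24 = 1696.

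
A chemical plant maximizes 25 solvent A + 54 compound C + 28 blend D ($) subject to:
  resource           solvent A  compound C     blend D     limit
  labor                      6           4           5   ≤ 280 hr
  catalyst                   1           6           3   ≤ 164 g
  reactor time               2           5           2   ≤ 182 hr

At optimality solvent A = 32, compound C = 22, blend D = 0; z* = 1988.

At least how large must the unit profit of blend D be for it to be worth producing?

Check each constraint at x*: labor 280/280 (tight); catalyst 164/164 (tight); reactor time 174/182 (slack 8).
By complementary slackness, y = 0 for the non-binding constraint.
Dual feasibility on the basic columns requires 6·y_labor + 1·y_catalyst = 25, 4·y_labor + 6·y_catalyst = 54.
Solving: y_labor = 3, y_catalyst = 7.
blend D enters the basis when its profit ≥ yᵀa₃ = 3·5 + 7·3 = 36.

36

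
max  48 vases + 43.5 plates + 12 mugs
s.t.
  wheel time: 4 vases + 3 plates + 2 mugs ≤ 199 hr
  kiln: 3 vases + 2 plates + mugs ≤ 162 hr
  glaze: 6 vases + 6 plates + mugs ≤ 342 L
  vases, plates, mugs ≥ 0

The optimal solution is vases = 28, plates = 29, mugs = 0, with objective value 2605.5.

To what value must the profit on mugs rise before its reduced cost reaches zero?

At the optimum: wheel time uses 199 of 199 (binding); kiln uses 142 of 162 (slack = 20); glaze uses 342 of 342 (binding).
By complementary slackness, y = 0 for the non-binding constraint.
The binding rows give the dual system: 4·y_wheel time + 6·y_glaze = 48 and 3·y_wheel time + 6·y_glaze = 43.5.
This yields shadow prices y_wheel time = 4.5, y_glaze = 5.
mugs enters the basis when its profit ≥ yᵀa₃ = 4.5·2 + 5·1 = 14.

14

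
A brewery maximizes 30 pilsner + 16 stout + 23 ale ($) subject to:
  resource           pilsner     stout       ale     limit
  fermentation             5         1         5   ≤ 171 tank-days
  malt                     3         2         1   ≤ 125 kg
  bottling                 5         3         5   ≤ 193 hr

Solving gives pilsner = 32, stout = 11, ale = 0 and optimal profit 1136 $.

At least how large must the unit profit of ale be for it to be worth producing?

Check each constraint at x*: fermentation 171/171 (tight); malt 118/125 (slack 7); bottling 193/193 (tight).
Slack constraints have shadow price 0 (complementary slackness).
The binding rows give the dual system: 5·y_fermentation + 5·y_bottling = 30 and 1·y_fermentation + 3·y_bottling = 16.
Solving: y_fermentation = 1, y_bottling = 5.
ale enters the basis when its profit ≥ yᵀa₃ = 1·5 + 5·5 = 30.

30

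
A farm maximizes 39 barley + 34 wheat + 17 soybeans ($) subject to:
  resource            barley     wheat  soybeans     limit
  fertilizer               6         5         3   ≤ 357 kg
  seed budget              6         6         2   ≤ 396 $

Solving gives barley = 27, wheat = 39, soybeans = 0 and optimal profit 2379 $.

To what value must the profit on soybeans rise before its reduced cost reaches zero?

Check each constraint at x*: fertilizer 357/357 (tight); seed budget 396/396 (tight).
The binding rows give the dual system: 6·y_fertilizer + 6·y_seed budget = 39 and 5·y_fertilizer + 6·y_seed budget = 34.
→ y_fertilizer = 5 and y_seed budget = 1.5.
soybeans enters the basis when its profit ≥ yᵀa₃ = 5·3 + 1.5·2 = 18.

18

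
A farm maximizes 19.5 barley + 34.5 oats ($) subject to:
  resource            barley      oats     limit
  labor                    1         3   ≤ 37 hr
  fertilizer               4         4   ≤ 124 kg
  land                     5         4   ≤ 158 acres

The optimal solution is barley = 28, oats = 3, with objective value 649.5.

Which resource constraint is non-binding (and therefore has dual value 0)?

land

labor: 37/37 (binding)
fertilizer: 124/124 (binding)
land: 152/158 (slack 6)
By complementary slackness, a constraint with positive slack has shadow price 0 → land.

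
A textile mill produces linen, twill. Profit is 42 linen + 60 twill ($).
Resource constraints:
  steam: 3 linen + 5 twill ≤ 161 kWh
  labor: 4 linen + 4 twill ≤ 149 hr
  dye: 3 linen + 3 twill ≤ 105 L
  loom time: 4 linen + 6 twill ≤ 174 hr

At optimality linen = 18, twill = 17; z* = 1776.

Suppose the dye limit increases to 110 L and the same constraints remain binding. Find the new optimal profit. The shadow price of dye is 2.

Δb = 5, so new z* = 1776 + (2)·(5) = 1776 + 10 = 1786.

1786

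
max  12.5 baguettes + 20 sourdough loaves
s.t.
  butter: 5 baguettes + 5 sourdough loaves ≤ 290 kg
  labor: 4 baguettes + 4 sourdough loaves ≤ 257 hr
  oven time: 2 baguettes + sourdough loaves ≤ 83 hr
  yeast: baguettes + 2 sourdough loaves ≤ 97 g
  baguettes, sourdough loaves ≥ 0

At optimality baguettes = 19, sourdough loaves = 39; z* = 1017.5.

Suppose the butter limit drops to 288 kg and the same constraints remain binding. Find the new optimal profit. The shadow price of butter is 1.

1015.5

Δb = -2, so new z* = 1017.5 + (1)·(-2) = 1017.5 − 2 = 1015.5.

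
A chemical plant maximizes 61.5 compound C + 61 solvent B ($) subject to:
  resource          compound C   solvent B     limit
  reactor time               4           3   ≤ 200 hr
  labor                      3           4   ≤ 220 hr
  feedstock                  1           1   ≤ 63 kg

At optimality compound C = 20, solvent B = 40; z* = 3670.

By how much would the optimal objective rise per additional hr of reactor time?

Check each constraint at x*: reactor time 200/200 (tight); labor 220/220 (tight); feedstock 60/63 (slack 3).
Since feedstock is not tight, its dual is 0.
From A_Bᵀ y = c: 4·y_reactor time + 3·y_labor = 61.5; 3·y_reactor time + 4·y_labor = 61.
Solving: y_reactor time = 9, y_labor = 8.5.
Shadow price of reactor time = 9.

9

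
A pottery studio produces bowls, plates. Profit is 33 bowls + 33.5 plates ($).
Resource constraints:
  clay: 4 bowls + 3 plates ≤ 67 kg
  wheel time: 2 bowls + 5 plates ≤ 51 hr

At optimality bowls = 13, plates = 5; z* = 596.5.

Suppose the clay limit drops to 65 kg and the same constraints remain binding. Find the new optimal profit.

582.5

Both clay and wheel time are binding at x*.
The binding rows give the dual system: 4·y_clay + 2·y_wheel time = 33 and 3·y_clay + 5·y_wheel time = 33.5.
Solving: y_clay = 7, y_wheel time = 2.5.
Δz = y_clay·Δb = 7 × (-2) = -14, so new z* = 596.5 − 14 = 582.5.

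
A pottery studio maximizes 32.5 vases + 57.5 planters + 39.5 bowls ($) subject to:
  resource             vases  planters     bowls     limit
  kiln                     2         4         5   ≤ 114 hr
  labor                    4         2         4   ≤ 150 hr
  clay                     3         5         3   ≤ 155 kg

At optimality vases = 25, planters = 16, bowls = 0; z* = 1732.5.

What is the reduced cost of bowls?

Binding: kiln and clay. Non-binding: labor (18 unused).
Since labor is not tight, its dual is 0.
The binding rows give the dual system: 2·y_kiln + 3·y_clay = 32.5 and 4·y_kiln + 5·y_clay = 57.5.
This yields shadow prices y_kiln = 5, y_clay = 7.5.
Reduced cost of bowls: c₃ − yᵀa₃ = 39.5 − (5·5 + 7.5·3) = 39.5 − 47.5 = -8.

-8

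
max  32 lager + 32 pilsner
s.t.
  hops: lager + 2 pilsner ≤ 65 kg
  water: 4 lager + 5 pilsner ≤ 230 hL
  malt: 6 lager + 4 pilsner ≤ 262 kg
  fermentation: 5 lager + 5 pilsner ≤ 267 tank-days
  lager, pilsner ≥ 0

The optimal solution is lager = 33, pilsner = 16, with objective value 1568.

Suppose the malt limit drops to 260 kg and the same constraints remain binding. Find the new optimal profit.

At the optimum: hops uses 65 of 65 (binding); water uses 212 of 230 (slack = 18); malt uses 262 of 262 (binding); fermentation uses 245 of 267 (slack = 22).
Slack constraints have shadow price 0 (complementary slackness).
The binding rows give the dual system: 1·y_hops + 6·y_malt = 32 and 2·y_hops + 4·y_malt = 32.
→ y_hops = 8 and y_malt = 4.
Δz = y_malt·Δb = 4 × (-2) = -8, so new z* = 1568 − 8 = 1560.

1560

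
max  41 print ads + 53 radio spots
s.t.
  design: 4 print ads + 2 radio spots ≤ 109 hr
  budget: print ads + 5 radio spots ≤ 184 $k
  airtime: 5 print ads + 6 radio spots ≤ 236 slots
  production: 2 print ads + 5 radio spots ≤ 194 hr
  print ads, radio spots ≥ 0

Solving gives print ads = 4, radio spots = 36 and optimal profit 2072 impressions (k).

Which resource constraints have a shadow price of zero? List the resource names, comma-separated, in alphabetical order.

design: 88/109 (slack 21)
budget: 184/184 (binding)
airtime: 236/236 (binding)
production: 188/194 (slack 6)
By complementary slackness, a constraint with positive slack has shadow price 0 → design, production.

design, production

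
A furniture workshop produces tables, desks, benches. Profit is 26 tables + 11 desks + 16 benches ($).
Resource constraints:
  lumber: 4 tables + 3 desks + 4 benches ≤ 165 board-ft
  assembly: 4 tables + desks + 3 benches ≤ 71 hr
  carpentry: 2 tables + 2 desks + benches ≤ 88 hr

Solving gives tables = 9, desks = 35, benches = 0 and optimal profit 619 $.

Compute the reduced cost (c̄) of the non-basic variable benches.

Binding: assembly and carpentry. Non-binding: lumber (24 unused).
Since lumber is not tight, its dual is 0.
The binding rows give the dual system: 4·y_assembly + 2·y_carpentry = 26 and 1·y_assembly + 2·y_carpentry = 11.
→ y_assembly = 5 and y_carpentry = 3.
Reduced cost of benches: c₃ − yᵀa₃ = 16 − (5·3 + 3·1) = 16 − 18 = -2.

-2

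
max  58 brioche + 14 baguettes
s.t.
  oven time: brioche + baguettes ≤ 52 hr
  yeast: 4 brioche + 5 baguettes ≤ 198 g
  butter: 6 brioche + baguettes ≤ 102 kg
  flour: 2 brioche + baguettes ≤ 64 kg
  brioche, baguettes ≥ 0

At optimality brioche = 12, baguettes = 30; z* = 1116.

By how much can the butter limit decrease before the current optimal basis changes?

Binding constraints: yeast, butter. The basis is B = [[4,5],[6,1]] with det -26.
Per unit decrease in butter, x* moves by d = (-0.1923, 0.1538).
The basis stays optimal until brioche reaches 0; allowable decrease = 62.4 kg.

62.4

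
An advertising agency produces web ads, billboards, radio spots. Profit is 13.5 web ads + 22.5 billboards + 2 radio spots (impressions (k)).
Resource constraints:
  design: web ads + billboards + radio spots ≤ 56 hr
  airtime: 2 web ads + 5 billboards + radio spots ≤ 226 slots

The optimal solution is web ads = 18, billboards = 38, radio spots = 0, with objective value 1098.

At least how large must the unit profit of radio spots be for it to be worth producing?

10.5

Check each constraint at x*: design 56/56 (tight); airtime 226/226 (tight).
From A_Bᵀ y = c: 1·y_design + 2·y_airtime = 13.5; 1·y_design + 5·y_airtime = 22.5.
This yields shadow prices y_design = 7.5, y_airtime = 3.
radio spots enters the basis when its profit ≥ yᵀa₃ = 7.5·1 + 3·1 = 10.5.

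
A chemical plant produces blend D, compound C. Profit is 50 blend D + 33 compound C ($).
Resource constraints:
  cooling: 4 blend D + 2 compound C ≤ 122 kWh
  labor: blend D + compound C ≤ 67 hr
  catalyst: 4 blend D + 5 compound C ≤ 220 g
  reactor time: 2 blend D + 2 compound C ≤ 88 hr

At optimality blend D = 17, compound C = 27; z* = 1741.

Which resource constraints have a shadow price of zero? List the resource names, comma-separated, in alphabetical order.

catalyst, labor

cooling: 122/122 (binding)
labor: 44/67 (slack 23)
catalyst: 203/220 (slack 17)
reactor time: 88/88 (binding)
By complementary slackness, a constraint with positive slack has shadow price 0 → catalyst, labor.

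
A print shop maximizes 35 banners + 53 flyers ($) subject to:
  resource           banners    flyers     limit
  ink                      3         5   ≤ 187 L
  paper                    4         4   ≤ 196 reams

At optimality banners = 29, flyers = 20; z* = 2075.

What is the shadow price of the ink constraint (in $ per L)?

Check each constraint at x*: ink 187/187 (tight); paper 196/196 (tight).
From A_Bᵀ y = c: 3·y_ink + 4·y_paper = 35; 5·y_ink + 4·y_paper = 53.
→ y_ink = 9 and y_paper = 2.
Shadow price of ink = 9.

9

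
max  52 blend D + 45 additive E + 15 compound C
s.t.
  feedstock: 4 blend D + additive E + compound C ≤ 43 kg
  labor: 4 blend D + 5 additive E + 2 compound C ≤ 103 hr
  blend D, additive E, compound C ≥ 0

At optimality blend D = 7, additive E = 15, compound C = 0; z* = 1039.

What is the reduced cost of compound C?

-6

Check each constraint at x*: feedstock 43/43 (tight); labor 103/103 (tight).
Dual feasibility on the basic columns requires 4·y_feedstock + 4·y_labor = 52, 1·y_feedstock + 5·y_labor = 45.
Solving: y_feedstock = 5, y_labor = 8.
Reduced cost of compound C: c₃ − yᵀa₃ = 15 − (5·1 + 8·2) = 15 − 21 = -6.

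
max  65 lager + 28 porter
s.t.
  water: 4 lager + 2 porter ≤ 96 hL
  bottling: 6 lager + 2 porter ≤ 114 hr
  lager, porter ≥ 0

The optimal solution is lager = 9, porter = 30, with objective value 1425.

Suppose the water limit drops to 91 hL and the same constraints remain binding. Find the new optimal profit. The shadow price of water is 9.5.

1377.5

Δb = -5, so new z* = 1425 + (9.5)·(-5) = 1425 − 47.5 = 1377.5.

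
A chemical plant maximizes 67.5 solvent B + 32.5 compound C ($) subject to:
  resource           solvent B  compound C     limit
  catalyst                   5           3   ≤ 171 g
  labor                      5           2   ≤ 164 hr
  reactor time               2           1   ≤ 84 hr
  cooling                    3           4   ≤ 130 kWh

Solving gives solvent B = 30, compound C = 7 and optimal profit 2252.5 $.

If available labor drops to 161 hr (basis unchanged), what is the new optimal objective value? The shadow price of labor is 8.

Δb = -3, so new z* = 2252.5 + (8)·(-3) = 2252.5 − 24 = 2228.5.

2228.5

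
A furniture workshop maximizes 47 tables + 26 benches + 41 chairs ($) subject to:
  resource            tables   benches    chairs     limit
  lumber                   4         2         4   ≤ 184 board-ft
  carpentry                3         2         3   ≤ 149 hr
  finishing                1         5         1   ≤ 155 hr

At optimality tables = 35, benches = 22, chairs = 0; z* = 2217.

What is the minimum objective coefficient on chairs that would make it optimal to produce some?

47

Binding: lumber and carpentry. Non-binding: finishing (10 unused).
Slack constraints have shadow price 0 (complementary slackness).
From A_Bᵀ y = c: 4·y_lumber + 3·y_carpentry = 47; 2·y_lumber + 2·y_carpentry = 26.
→ y_lumber = 8 and y_carpentry = 5.
chairs enters the basis when its profit ≥ yᵀa₃ = 8·4 + 5·3 = 47.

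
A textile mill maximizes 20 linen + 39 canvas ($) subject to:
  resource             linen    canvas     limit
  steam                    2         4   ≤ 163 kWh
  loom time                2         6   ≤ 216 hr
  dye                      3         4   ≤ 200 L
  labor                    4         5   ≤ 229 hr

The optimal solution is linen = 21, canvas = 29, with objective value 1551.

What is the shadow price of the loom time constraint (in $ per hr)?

At the optimum: steam uses 158 of 163 (slack = 5); loom time uses 216 of 216 (binding); dye uses 179 of 200 (slack = 21); labor uses 229 of 229 (binding).
Since steam, dye are not tight, their duals are 0.
From A_Bᵀ y = c: 2·y_loom time + 4·y_labor = 20; 6·y_loom time + 5·y_labor = 39.
→ y_loom time = 4 and y_labor = 3.
Shadow price of loom time = 4.

4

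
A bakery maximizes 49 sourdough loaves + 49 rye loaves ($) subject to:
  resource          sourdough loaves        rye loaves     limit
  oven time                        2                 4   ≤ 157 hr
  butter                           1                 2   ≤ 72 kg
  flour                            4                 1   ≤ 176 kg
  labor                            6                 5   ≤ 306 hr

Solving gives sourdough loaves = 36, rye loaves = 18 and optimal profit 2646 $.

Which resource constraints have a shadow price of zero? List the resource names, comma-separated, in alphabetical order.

flour, oven time

oven time: 144/157 (slack 13)
butter: 72/72 (binding)
flour: 162/176 (slack 14)
labor: 306/306 (binding)
By complementary slackness, a constraint with positive slack has shadow price 0 → flour, oven time.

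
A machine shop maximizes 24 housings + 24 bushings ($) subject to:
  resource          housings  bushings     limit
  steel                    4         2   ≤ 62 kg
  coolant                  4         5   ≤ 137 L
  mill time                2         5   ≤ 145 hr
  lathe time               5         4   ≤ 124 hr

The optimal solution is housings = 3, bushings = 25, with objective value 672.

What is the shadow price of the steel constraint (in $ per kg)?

2

Check each constraint at x*: steel 62/62 (tight); coolant 137/137 (tight); mill time 131/145 (slack 14); lathe time 115/124 (slack 9).
Slack constraints have shadow price 0 (complementary slackness).
From A_Bᵀ y = c: 4·y_steel + 4·y_coolant = 24; 2·y_steel + 5·y_coolant = 24.
Solving: y_steel = 2, y_coolant = 4.
Shadow price of steel = 2.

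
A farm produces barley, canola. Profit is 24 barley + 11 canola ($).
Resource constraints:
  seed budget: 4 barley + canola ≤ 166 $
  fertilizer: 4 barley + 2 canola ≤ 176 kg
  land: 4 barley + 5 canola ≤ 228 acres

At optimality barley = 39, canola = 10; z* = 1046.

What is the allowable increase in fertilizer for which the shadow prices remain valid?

Binding constraints: seed budget, fertilizer. The basis is B = [[4,1],[4,2]] with det 4.
Per unit increase in fertilizer, x* moves by d = (-0.25, 1).
The basis stays optimal until land becomes binding; allowable increase = 5.5 kg.

5.5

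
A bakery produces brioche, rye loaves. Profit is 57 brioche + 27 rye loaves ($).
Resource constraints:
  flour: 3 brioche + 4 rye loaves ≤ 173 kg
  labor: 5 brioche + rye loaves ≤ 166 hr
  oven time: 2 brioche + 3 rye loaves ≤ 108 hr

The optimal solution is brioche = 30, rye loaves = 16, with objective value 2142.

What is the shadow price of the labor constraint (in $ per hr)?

9

Binding: labor and oven time. Non-binding: flour (19 unused).
By complementary slackness, y = 0 for the non-binding constraint.
From A_Bᵀ y = c: 5·y_labor + 2·y_oven time = 57; 1·y_labor + 3·y_oven time = 27.
→ y_labor = 9 and y_oven time = 6.
Shadow price of labor = 9.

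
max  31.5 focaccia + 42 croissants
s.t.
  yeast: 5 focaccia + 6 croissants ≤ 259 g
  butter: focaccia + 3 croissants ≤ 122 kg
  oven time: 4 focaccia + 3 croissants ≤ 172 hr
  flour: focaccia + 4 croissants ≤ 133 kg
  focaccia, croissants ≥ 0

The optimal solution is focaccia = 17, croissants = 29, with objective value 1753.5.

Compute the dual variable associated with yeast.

At the optimum: yeast uses 259 of 259 (binding); butter uses 104 of 122 (slack = 18); oven time uses 155 of 172 (slack = 17); flour uses 133 of 133 (binding).
Since butter, oven time are not tight, their duals are 0.
From A_Bᵀ y = c: 5·y_yeast + 1·y_flour = 31.5; 6·y_yeast + 4·y_flour = 42.
Solving: y_yeast = 6, y_flour = 1.5.
Shadow price of yeast = 6.

6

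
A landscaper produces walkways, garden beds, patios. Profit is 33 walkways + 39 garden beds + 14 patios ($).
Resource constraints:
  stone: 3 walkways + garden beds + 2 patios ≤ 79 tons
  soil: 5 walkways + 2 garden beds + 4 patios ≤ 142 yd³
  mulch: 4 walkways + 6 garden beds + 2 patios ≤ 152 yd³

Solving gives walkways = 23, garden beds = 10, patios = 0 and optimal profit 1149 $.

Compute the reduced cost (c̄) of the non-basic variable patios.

Binding: stone and mulch. Non-binding: soil (7 unused).
Slack constraints have shadow price 0 (complementary slackness).
The binding rows give the dual system: 3·y_stone + 4·y_mulch = 33 and 1·y_stone + 6·y_mulch = 39.
→ y_stone = 3 and y_mulch = 6.
Reduced cost of patios: c₃ − yᵀa₃ = 14 − (3·2 + 6·2) = 14 − 18 = -4.

-4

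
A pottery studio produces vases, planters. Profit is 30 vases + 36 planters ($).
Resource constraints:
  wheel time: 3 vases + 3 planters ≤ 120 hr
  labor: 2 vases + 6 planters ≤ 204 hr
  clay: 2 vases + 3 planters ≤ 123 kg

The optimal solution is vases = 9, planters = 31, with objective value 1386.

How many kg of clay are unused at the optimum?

12

clay used = 2·9 + 3·31 = 111; slack = 123 − 111 = 12.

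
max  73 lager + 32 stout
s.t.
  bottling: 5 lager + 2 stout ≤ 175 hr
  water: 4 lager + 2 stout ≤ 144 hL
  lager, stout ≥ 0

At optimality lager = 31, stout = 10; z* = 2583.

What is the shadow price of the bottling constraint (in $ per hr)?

Both bottling and water are binding at x*.
The binding rows give the dual system: 5·y_bottling + 4·y_water = 73 and 2·y_bottling + 2·y_water = 32.
→ y_bottling = 9 and y_water = 7.
Shadow price of bottling = 9.

9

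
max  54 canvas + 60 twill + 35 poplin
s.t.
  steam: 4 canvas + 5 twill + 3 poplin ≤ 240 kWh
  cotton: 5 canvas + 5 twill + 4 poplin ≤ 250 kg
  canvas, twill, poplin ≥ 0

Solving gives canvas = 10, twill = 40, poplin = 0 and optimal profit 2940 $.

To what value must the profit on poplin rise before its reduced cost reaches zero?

42

Both steam and cotton are binding at x*.
From A_Bᵀ y = c: 4·y_steam + 5·y_cotton = 54; 5·y_steam + 5·y_cotton = 60.
Solving: y_steam = 6, y_cotton = 6.
poplin enters the basis when its profit ≥ yᵀa₃ = 6·3 + 6·4 = 42.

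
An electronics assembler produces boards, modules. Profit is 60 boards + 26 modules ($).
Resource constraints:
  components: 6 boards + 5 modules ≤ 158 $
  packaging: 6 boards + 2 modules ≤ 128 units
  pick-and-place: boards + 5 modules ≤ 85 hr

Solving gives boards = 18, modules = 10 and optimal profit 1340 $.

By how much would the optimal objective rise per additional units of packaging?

Binding: components and packaging. Non-binding: pick-and-place (17 unused).
Slack constraints have shadow price 0 (complementary slackness).
From A_Bᵀ y = c: 6·y_components + 6·y_packaging = 60; 5·y_components + 2·y_packaging = 26.
Solving: y_components = 2, y_packaging = 8.
Shadow price of packaging = 8.

8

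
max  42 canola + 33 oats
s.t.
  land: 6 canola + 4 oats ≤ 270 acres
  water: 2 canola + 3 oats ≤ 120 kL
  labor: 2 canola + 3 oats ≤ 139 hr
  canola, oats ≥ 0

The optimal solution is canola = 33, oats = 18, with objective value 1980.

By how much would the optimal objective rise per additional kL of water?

3

Check each constraint at x*: land 270/270 (tight); water 120/120 (tight); labor 120/139 (slack 19).
By complementary slackness, y = 0 for the non-binding constraint.
From A_Bᵀ y = c: 6·y_land + 2·y_water = 42; 4·y_land + 3·y_water = 33.
Solving: y_land = 6, y_water = 3.
Shadow price of water = 3.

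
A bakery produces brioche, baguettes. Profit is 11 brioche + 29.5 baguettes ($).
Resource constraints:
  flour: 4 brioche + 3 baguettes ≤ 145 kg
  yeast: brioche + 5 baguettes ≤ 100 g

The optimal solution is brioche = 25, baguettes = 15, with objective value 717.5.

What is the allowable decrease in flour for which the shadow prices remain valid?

Binding constraints: flour, yeast. The basis is B = [[4,3],[1,5]] with det 17.
Per unit decrease in flour, x* moves by d = (-0.2941, 0.0588).
The basis stays optimal until brioche reaches 0; allowable decrease = 85 kg.

85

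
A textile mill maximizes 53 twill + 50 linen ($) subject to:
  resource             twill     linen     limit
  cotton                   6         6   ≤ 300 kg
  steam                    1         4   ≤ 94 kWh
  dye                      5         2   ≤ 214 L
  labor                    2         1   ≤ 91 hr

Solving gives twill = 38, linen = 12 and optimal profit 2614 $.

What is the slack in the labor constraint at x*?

labor used = 2·38 + 1·12 = 88; slack = 91 − 88 = 3.

3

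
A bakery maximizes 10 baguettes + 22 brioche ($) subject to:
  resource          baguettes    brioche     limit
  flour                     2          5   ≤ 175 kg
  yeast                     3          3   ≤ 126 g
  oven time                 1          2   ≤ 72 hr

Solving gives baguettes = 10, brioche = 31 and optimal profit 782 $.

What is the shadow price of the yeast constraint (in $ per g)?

0

At the optimum: flour uses 175 of 175 (binding); yeast uses 123 of 126 (slack = 3); oven time uses 72 of 72 (binding).
Slack constraints have shadow price 0 (complementary slackness).
From A_Bᵀ y = c: 2·y_flour + 1·y_oven time = 10; 5·y_flour + 2·y_oven time = 22.
→ y_flour = 2 and y_oven time = 6.
Shadow price of yeast = 0.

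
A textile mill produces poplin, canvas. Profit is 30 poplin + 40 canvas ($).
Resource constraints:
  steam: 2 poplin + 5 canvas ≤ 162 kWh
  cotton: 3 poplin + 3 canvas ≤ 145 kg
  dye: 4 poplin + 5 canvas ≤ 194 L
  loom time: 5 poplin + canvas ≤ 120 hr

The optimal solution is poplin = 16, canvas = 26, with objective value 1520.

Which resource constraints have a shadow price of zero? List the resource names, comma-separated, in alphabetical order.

cotton, loom time

steam: 162/162 (binding)
cotton: 126/145 (slack 19)
dye: 194/194 (binding)
loom time: 106/120 (slack 14)
By complementary slackness, a constraint with positive slack has shadow price 0 → cotton, loom time.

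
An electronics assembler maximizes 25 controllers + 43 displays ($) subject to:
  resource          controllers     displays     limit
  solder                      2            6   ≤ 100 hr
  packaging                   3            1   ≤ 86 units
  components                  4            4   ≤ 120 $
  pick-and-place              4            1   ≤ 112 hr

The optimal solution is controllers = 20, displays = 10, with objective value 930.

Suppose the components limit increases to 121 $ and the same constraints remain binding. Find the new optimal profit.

At the optimum: solder uses 100 of 100 (binding); packaging uses 70 of 86 (slack = 16); components uses 120 of 120 (binding); pick-and-place uses 90 of 112 (slack = 22).
Since packaging, pick-and-place are not tight, their duals are 0.
The binding rows give the dual system: 2·y_solder + 4·y_components = 25 and 6·y_solder + 4·y_components = 43.
→ y_solder = 4.5 and y_components = 4.
Δz = y_components·Δb = 4 × (1) = 4, so new z* = 930 + 4 = 934.

934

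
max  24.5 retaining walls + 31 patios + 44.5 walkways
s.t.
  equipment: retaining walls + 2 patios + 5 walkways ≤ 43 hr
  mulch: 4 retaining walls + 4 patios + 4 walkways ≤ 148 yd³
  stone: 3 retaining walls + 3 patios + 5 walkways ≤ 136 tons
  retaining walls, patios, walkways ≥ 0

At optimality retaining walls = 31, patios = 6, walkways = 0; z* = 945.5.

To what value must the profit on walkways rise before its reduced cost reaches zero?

50.5

Check each constraint at x*: equipment 43/43 (tight); mulch 148/148 (tight); stone 111/136 (slack 25).
Slack constraints have shadow price 0 (complementary slackness).
Dual feasibility on the basic columns requires 1·y_equipment + 4·y_mulch = 24.5, 2·y_equipment + 4·y_mulch = 31.
Solving: y_equipment = 6.5, y_mulch = 4.5.
walkways enters the basis when its profit ≥ yᵀa₃ = 6.5·5 + 4.5·4 = 50.5.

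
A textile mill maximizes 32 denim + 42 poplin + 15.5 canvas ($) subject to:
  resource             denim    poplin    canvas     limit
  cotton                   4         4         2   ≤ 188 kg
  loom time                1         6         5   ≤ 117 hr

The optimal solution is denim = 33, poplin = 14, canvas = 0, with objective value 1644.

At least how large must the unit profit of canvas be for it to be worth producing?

At the optimum: cotton uses 188 of 188 (binding); loom time uses 117 of 117 (binding).
Dual feasibility on the basic columns requires 4·y_cotton + 1·y_loom time = 32, 4·y_cotton + 6·y_loom time = 42.
Solving: y_cotton = 7.5, y_loom time = 2.
canvas enters the basis when its profit ≥ yᵀa₃ = 7.5·2 + 2·5 = 25.

25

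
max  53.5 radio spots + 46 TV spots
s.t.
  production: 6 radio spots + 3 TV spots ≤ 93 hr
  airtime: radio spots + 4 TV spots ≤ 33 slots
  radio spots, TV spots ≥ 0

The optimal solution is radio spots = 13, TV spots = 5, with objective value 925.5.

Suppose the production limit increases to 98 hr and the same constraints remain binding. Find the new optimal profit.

965.5

At the optimum: production uses 93 of 93 (binding); airtime uses 33 of 33 (binding).
From A_Bᵀ y = c: 6·y_production + 1·y_airtime = 53.5; 3·y_production + 4·y_airtime = 46.
→ y_production = 8 and y_airtime = 5.5.
Δz = y_production·Δb = 8 × (5) = 40, so new z* = 925.5 + 40 = 965.5.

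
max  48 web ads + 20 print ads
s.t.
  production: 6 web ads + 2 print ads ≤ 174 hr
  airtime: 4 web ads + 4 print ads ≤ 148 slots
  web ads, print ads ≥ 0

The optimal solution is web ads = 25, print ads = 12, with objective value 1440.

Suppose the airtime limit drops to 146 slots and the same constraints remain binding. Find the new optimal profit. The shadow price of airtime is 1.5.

Δb = -2, so new z* = 1440 + (1.5)·(-2) = 1440 − 3 = 1437.

1437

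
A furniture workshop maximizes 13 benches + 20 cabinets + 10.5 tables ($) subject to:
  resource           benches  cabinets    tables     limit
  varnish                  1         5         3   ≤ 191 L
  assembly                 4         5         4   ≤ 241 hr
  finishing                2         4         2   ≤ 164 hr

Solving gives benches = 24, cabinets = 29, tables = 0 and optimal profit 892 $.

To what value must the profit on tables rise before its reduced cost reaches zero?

Check each constraint at x*: varnish 169/191 (slack 22); assembly 241/241 (tight); finishing 164/164 (tight).
Slack constraints have shadow price 0 (complementary slackness).
Dual feasibility on the basic columns requires 4·y_assembly + 2·y_finishing = 13, 5·y_assembly + 4·y_finishing = 20.
Solving: y_assembly = 2, y_finishing = 2.5.
tables enters the basis when its profit ≥ yᵀa₃ = 2·4 + 2.5·2 = 13.

13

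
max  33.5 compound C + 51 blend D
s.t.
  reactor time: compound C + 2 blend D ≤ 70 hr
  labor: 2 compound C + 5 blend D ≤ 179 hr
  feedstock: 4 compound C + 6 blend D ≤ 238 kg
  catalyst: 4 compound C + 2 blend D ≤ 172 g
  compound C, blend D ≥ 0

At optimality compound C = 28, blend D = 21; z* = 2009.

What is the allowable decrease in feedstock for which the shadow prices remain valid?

28

Binding constraints: reactor time, feedstock. The basis is B = [[1,2],[4,6]] with det -2.
Per unit decrease in feedstock, x* moves by d = (-1, 0.5).
The basis stays optimal until compound C reaches 0; allowable decrease = 28 kg.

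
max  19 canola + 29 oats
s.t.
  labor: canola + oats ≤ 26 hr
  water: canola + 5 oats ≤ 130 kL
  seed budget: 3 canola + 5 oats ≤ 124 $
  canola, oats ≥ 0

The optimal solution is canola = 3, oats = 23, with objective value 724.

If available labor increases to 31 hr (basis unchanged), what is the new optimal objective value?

At the optimum: labor uses 26 of 26 (binding); water uses 118 of 130 (slack = 12); seed budget uses 124 of 124 (binding).
Since water is not tight, its dual is 0.
Dual feasibility on the basic columns requires 1·y_labor + 3·y_seed budget = 19, 1·y_labor + 5·y_seed budget = 29.
This yields shadow prices y_labor = 4, y_seed budget = 5.
Δz = y_labor·Δb = 4 × (5) = 20, so new z* = 724 + 20 = 744.

744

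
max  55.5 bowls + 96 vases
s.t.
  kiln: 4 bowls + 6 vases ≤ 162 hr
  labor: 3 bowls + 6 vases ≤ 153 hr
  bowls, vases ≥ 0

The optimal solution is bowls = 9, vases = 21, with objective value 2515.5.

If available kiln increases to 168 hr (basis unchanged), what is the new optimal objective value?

At the optimum: kiln uses 162 of 162 (binding); labor uses 153 of 153 (binding).
Dual feasibility on the basic columns requires 4·y_kiln + 3·y_labor = 55.5, 6·y_kiln + 6·y_labor = 96.
This yields shadow prices y_kiln = 7.5, y_labor = 8.5.
Δz = y_kiln·Δb = 7.5 × (6) = 45, so new z* = 2515.5 + 45 = 2560.5.

2560.5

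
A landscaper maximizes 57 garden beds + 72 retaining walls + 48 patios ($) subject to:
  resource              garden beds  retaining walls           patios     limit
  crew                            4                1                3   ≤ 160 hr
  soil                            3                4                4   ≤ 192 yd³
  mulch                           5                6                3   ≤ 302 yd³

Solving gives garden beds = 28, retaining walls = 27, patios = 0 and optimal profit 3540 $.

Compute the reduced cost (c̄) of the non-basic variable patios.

Binding: soil and mulch. Non-binding: crew (21 unused).
By complementary slackness, y = 0 for the non-binding constraint.
Dual feasibility on the basic columns requires 3·y_soil + 5·y_mulch = 57, 4·y_soil + 6·y_mulch = 72.
This yields shadow prices y_soil = 9, y_mulch = 6.
Reduced cost of patios: c₃ − yᵀa₃ = 48 − (9·4 + 6·3) = 48 − 54 = -6.

-6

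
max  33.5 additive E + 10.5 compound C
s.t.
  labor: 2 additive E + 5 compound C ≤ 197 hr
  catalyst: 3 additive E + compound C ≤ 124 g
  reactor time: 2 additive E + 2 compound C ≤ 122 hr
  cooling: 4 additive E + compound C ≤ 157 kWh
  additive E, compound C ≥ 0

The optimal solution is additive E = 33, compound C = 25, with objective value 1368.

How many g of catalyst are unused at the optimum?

0

catalyst used = 3·33 + 1·25 = 124; slack = 124 − 124 = 0.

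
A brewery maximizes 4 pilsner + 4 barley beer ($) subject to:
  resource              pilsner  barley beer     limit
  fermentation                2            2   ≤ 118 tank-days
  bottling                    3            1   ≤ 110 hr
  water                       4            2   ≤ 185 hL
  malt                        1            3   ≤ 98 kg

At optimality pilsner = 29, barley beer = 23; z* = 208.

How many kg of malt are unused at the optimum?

0

malt used = 1·29 + 3·23 = 98; slack = 98 − 98 = 0.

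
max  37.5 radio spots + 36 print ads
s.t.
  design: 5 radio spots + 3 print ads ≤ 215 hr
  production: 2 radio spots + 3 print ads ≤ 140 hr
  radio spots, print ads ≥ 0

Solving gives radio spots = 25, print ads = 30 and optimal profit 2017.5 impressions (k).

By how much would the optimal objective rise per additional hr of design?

4.5

At the optimum: design uses 215 of 215 (binding); production uses 140 of 140 (binding).
The binding rows give the dual system: 5·y_design + 2·y_production = 37.5 and 3·y_design + 3·y_production = 36.
This yields shadow prices y_design = 4.5, y_production = 7.5.
Shadow price of design = 4.5.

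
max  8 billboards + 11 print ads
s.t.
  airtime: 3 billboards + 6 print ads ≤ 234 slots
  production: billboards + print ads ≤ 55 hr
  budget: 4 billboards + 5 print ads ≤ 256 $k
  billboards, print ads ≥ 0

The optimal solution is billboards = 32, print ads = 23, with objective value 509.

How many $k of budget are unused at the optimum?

13

budget used = 4·32 + 5·23 = 243; slack = 256 − 243 = 13.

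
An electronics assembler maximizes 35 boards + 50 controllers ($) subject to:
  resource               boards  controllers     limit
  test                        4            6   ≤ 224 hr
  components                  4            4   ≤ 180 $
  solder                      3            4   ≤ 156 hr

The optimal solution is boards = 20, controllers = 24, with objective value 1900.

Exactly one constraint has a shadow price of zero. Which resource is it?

test: 224/224 (binding)
components: 176/180 (slack 4)
solder: 156/156 (binding)
By complementary slackness, a constraint with positive slack has shadow price 0 → components.

components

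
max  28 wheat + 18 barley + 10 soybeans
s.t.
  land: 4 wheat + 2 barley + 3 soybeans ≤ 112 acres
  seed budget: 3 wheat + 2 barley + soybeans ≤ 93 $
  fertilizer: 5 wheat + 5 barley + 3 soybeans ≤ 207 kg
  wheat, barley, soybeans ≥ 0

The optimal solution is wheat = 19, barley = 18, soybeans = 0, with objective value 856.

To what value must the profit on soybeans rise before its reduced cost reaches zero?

Check each constraint at x*: land 112/112 (tight); seed budget 93/93 (tight); fertilizer 185/207 (slack 22).
Since fertilizer is not tight, its dual is 0.
Dual feasibility on the basic columns requires 4·y_land + 3·y_seed budget = 28, 2·y_land + 2·y_seed budget = 18.
Solving: y_land = 1, y_seed budget = 8.
soybeans enters the basis when its profit ≥ yᵀa₃ = 1·3 + 8·1 = 11.

11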